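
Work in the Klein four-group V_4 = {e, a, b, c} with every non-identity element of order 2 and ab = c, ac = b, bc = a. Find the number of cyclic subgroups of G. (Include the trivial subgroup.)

Each element a generates a cyclic subgroup ⟨a⟩; distinct elements may generate the same one (a cyclic group of order d has φ(d) generators).
Cyclic subgroups by order — order 1: 1; order 2: 3.
Total: 4.

4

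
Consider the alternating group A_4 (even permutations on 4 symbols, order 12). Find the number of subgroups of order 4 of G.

1

|G| = 12 and 4 | 12, so subgroups of order 4 are possible by Lagrange.
The subgroups of order 4 are: {e, (1 2)(3 4), (1 3)(2 4), (1 4)(2 3)}.
So G has 1 subgroup of order 4.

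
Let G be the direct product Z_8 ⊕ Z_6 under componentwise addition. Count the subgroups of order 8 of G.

|G| = 48 and 8 | 48, so subgroups of order 8 are possible by Lagrange.
The subgroups of order 8 are: {(0,0), (0,3), (2,0), (2,3), (4,0), (4,3), (6,0), (6,3)}; {(0,0), (1,0), (2,0), (3,0), (4,0), (5,0), (6,0), (7,0)}; {(0,0), (1,3), (2,0), (3,3), (4,0), (5,3), (6,0), (7,3)}.
So G has 3 subgroups of order 8.

3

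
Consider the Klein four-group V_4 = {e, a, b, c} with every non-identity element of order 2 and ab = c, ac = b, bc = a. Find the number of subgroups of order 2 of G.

|G| = 4 and 2 | 4, so subgroups of order 2 are possible by Lagrange.
The subgroups of order 2 are: {e, a}; {e, b}; {e, c}.
So G has 3 subgroups of order 2.

3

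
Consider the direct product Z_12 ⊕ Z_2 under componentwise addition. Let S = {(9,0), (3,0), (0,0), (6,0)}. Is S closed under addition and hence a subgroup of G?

Yes

|S| = 4 divides |G| = 24, consistent with Lagrange.
S contains the identity, every element's inverse is in S, and S is closed under +: it is a subgroup.
In fact S = ⟨(9,0)⟩.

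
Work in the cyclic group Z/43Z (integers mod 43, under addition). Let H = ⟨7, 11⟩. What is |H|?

|⟨7⟩| = 43 and |⟨11⟩| = 43, so |H| is a multiple of lcm(43, 43) = 43 and divides |G| = 43.
Closing {7, 11} under the group operation gives all of G, so |H| = 43.

43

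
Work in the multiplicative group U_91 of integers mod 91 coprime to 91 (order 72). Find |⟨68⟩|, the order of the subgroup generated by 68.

6

Compute successive powers of 68 mod 91: 68, 74, 27, 16, 87, 1; 68^6 ≡ 1 (mod 91).
So |⟨68⟩| = 6.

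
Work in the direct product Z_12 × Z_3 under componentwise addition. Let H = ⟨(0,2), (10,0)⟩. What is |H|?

|⟨(0,2)⟩| = 3 and |⟨(10,0)⟩| = 6, so |H| is a multiple of lcm(3, 6) = 6 and divides |G| = 36.
Closing under the operation: H = {(0,0), (0,1), (0,2), (2,0), (2,1), (2,2), (4,0), (4,1), (4,2), (6,0), (6,1), (6,2), (8,0), (8,1), (8,2), (10,0), (10,1), (10,2)}, so |H| = 18.

18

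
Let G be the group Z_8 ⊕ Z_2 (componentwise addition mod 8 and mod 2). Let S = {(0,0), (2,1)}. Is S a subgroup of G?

No

(2,1) ∈ S but its inverse (6,1) ∉ S, so S is not a subgroup.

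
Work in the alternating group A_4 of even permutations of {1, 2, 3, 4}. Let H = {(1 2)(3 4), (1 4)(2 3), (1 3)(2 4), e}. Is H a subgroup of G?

|H| = 4 divides |G| = 12, consistent with Lagrange.
H contains the identity, every element's inverse is in H, and H is closed under ∘: it is a subgroup.

Yes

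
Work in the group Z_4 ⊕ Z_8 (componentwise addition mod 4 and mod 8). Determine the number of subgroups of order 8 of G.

|G| = 32 and 8 | 32, so subgroups of order 8 are possible by Lagrange.
The subgroups of order 8 are: {(0,0), (0,1), (0,2), (0,3), (0,4), (0,5), (0,6), (0,7)}; {(0,0), (0,2), (0,4), (0,6), (2,0), (2,2), (2,4), (2,6)}; {(0,0), (0,2), (0,4), (0,6), (2,1), (2,3), (2,5), (2,7)}; {(0,0), (0,4), (1,0), (1,4), (2,0), (2,4), (3,0), (3,4)}; … (7 in all).
So G has 7 subgroups of order 8.

7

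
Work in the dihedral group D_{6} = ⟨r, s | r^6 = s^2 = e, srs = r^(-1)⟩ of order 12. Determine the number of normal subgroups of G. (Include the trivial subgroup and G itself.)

7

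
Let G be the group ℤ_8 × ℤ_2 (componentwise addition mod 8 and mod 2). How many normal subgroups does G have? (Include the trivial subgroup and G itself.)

11

G is abelian, so every subgroup is normal.
G has 11 subgroups in total, hence 11 normal subgroups.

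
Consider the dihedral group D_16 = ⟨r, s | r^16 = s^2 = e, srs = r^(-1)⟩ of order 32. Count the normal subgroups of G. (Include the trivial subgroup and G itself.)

8

G has 36 subgroups. Checking conjugation-invariance by order — order 1: 1/1 normal; order 2: 1/17 normal; order 4: 1/9 normal; order 8: 1/5 normal; order 16: 3/3 normal; order 32: 1/1 normal.
Total normal subgroups: 8.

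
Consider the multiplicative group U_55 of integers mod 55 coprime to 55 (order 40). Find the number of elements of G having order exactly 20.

Enumerating element orders in G gives 16 elements of order 20.

16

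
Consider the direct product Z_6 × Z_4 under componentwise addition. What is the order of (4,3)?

The order of (4,3) in Z_6 × Z_4 is lcm(ord(4) in Z_6, ord(3) in Z_4).
ord(4) = 3 and ord(3) = 4, so |⟨(4,3)⟩| = lcm(3, 4) = 12.

12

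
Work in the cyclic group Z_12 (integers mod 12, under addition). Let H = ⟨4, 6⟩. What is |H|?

6

|⟨4⟩| = 3 and |⟨6⟩| = 2, so |H| is a multiple of lcm(3, 2) = 6 and divides |G| = 12.
Closing under the operation: H = {0, 2, 4, 6, 8, 10}, so |H| = 6.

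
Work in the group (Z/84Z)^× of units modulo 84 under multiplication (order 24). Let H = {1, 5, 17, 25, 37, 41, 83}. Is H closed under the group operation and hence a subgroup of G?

|H| = 7 does not divide |G| = 24, so by Lagrange H is not a subgroup.

No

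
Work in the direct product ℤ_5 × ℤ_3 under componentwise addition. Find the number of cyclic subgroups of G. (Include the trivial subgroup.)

A cyclic subgroup of order d is generated by each of its φ(d) elements of order d, so the cyclic subgroups of order d number (#elements of order d)/φ(d).
Cyclic subgroups by order — order 1: 1; order 3: 1; order 5: 1; order 15: 1.
Total: 4.

4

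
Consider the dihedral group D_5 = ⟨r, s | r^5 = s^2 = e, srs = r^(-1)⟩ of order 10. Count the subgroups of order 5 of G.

1

|G| = 10 and 5 | 10, so subgroups of order 5 are possible by Lagrange.
The subgroups of order 5 are: {e, r, r^2, r^3, r^4}.
So G has 1 subgroup of order 5.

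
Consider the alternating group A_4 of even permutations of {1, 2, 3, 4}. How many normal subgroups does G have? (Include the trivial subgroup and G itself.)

3

G has 10 subgroups. Checking conjugation-invariance by order — order 1: 1/1 normal; order 2: 0/3 normal; order 3: 0/4 normal; order 4: 1/1 normal; order 12: 1/1 normal.
Total normal subgroups: 3.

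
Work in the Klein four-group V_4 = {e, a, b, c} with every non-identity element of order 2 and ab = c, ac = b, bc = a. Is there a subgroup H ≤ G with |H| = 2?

Yes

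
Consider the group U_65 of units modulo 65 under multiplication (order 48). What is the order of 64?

2

Compute successive powers of 64 mod 65: 64, 1; 64^2 ≡ 1 (mod 65).
So |⟨64⟩| = 2.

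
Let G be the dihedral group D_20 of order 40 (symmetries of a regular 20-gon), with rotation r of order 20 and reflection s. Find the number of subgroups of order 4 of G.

|G| = 40 and 4 | 40, so subgroups of order 4 are possible by Lagrange.
The subgroups of order 4 are: {e, r^10, s, r^10s}; {e, r^10, rs, r^11s}; {e, r^10, r^2s, r^12s}; {e, r^10, r^3s, r^13s}; … (11 in all).
So G has 11 subgroups of order 4.

11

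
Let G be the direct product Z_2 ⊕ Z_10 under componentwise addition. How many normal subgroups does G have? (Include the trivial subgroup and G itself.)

G is abelian, so every subgroup is normal.
G has 10 subgroups in total, hence 10 normal subgroups.

10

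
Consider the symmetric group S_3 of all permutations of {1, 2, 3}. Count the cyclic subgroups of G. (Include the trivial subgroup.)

5

Each element a generates a cyclic subgroup ⟨a⟩; distinct elements may generate the same one (a cyclic group of order d has φ(d) generators).
Cyclic subgroups by order — order 1: 1; order 2: 3; order 3: 1.
Total: 5.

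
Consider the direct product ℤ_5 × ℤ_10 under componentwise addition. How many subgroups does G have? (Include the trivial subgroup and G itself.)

16

|G| = 50, so by Lagrange every subgroup order divides 50. Divisors: 1, 2, 5, 10, 25, 50.
Subgroups by order — order 1: 1; order 2: 1; order 5: 6; order 10: 6; order 25: 1; order 50: 1.
Total: 1 + 1 + 6 + 6 + 1 + 1 = 16.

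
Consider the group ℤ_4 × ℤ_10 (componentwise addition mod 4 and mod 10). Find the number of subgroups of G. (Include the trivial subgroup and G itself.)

16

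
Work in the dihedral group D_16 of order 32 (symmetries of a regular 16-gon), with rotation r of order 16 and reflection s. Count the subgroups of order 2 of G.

17

|G| = 32 and 2 | 32, so subgroups of order 2 are possible by Lagrange.
The subgroups of order 2 are: {e, r^10s}; {e, r^11s}; {e, r^12s}; {e, r^13s}; … (17 in all).
So G has 17 subgroups of order 2.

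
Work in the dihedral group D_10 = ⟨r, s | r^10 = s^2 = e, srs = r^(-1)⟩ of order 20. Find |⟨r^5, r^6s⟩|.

|⟨r^5⟩| = 2 and |⟨r^6s⟩| = 2, so |H| is a multiple of lcm(2, 2) = 2 and divides |G| = 20.
Closing under the operation: H = {e, r^5, rs, r^6s}, so |H| = 4.

4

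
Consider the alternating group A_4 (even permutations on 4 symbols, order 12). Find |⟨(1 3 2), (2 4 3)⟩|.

12

|⟨(1 3 2)⟩| = 3 and |⟨(2 4 3)⟩| = 3, so |H| is a multiple of lcm(3, 3) = 3 and divides |G| = 12.
Closing {(1 3 2), (2 4 3)} under the group operation gives all of G, so |H| = 12.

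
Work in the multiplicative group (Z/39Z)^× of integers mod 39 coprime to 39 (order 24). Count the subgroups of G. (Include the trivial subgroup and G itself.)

16

|G| = 24, so by Lagrange every subgroup order divides 24. Divisors: 1, 2, 3, 4, 6, 8, 12, 24.
Subgroups by order — order 1: 1; order 2: 3; order 3: 1; order 4: 3; order 6: 3; order 8: 1; order 12: 3; order 24: 1.
Total: 1 + 3 + 1 + 3 + 3 + 1 + 3 + 1 = 16.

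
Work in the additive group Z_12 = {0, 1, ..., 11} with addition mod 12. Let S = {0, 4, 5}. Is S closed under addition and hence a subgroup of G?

4 ∈ S but its inverse 8 ∉ S, so S is not a subgroup.

No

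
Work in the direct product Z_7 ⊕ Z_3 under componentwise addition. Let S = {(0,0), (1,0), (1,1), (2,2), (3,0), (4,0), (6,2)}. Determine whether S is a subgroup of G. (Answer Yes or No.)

(2,2) ∈ S but its inverse (5,1) ∉ S, so S is not a subgroup.

No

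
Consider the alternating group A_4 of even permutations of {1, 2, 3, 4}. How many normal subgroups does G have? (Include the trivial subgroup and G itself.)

3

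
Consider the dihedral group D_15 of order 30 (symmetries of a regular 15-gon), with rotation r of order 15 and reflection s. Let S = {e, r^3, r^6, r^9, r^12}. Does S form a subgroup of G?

|S| = 5 divides |G| = 30, consistent with Lagrange.
S contains the identity, every element's inverse is in S, and S is closed under ·: it is a subgroup.
In fact S = ⟨r^9⟩.

Yes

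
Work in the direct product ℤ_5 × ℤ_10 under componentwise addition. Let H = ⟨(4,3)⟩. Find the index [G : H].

|⟨(4,3)⟩| = 10 and |G| = 50.
By Lagrange, [G : H] = |G|/|H| = 50/10 = 5.

5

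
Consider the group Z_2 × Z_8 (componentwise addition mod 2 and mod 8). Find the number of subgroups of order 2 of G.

3

|G| = 16 and 2 | 16, so subgroups of order 2 are possible by Lagrange.
The subgroups of order 2 are: {(0,0), (0,4)}; {(0,0), (1,0)}; {(0,0), (1,4)}.
So G has 3 subgroups of order 2.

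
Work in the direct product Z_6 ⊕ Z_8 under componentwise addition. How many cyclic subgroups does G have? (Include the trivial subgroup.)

A cyclic subgroup of order d is generated by each of its φ(d) elements of order d, so the cyclic subgroups of order d number (#elements of order d)/φ(d).
Cyclic subgroups by order — order 1: 1; order 2: 3; order 3: 1; order 4: 2; order 6: 3; order 8: 2; order 12: 2; order 24: 2.
Total: 16.

16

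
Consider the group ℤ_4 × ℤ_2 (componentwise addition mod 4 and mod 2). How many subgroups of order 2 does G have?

3

|G| = 8 and 2 | 8, so subgroups of order 2 are possible by Lagrange.
The subgroups of order 2 are: {(0,0), (0,1)}; {(0,0), (2,0)}; {(0,0), (2,1)}.
So G has 3 subgroups of order 2.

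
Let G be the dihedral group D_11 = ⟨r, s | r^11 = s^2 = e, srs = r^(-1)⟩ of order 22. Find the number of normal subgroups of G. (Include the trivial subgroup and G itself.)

3

G has 14 subgroups. Checking conjugation-invariance by order — order 1: 1/1 normal; order 2: 0/11 normal; order 11: 1/1 normal; order 22: 1/1 normal.
Total normal subgroups: 3.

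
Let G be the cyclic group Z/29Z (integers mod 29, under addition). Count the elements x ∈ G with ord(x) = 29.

In a cyclic group of order 29, the number of elements of order d (for d | 29) is φ(d).
φ(29) = 28.

28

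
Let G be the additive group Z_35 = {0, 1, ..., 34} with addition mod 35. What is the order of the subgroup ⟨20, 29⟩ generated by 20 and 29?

35

|⟨20⟩| = 7 and |⟨29⟩| = 35, so |H| is a multiple of lcm(7, 35) = 35 and divides |G| = 35.
Closing {20, 29} under the group operation gives all of G, so |H| = 35.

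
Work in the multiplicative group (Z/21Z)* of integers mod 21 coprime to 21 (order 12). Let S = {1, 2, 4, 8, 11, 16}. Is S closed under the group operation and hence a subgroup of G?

|S| = 6 divides |G| = 12, consistent with Lagrange.
S contains the identity, every element's inverse is in S, and S is closed under ·: it is a subgroup.
In fact S = ⟨2⟩.

Yes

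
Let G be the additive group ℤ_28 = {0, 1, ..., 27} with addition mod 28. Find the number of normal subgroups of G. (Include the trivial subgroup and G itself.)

G is abelian, so every subgroup is normal.
G has 6 subgroups in total, hence 6 normal subgroups.

6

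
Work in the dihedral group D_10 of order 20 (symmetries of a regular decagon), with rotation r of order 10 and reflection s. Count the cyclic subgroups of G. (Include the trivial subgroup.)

14

A cyclic subgroup of order d is generated by each of its φ(d) elements of order d, so the cyclic subgroups of order d number (#elements of order d)/φ(d).
Cyclic subgroups by order — order 1: 1; order 2: 11; order 5: 1; order 10: 1.
Total: 14.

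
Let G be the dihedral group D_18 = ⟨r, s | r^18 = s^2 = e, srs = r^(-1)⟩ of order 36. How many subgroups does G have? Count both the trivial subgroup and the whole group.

45

|G| = 36, so by Lagrange every subgroup order divides 36. Divisors: 1, 2, 3, 4, 6, 9, 12, 18, 36.
Subgroups by order — order 1: 1; order 2: 19; order 3: 1; order 4: 9; order 6: 7; order 9: 1; order 12: 3; order 18: 3; order 36: 1.
Total: 1 + 19 + 1 + 9 + 7 + 1 + 3 + 3 + 1 = 45.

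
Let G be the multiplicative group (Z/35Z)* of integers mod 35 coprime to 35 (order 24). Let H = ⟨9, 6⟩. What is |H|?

12

|⟨9⟩| = 6 and |⟨6⟩| = 2, so |H| is a multiple of lcm(6, 2) = 6 and divides |G| = 24.
Closing under the operation: H = {1, 4, 6, 9, 11, 16, 19, 24, 26, 29, 31, 34}, so |H| = 12.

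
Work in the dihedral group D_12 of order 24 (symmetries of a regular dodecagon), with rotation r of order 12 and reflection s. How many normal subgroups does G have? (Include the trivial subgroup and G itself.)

G has 34 subgroups. Checking conjugation-invariance by order — order 1: 1/1 normal; order 2: 1/13 normal; order 3: 1/1 normal; order 4: 1/7 normal; order 6: 1/5 normal; order 8: 0/3 normal; order 12: 3/3 normal; order 24: 1/1 normal.
Total normal subgroups: 9.

9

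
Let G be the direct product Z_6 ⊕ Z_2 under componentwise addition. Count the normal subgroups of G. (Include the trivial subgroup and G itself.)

10

G is abelian, so every subgroup is normal.
G has 10 subgroups in total, hence 10 normal subgroups.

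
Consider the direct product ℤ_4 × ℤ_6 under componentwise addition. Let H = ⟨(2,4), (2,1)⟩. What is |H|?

|⟨(2,4)⟩| = 6 and |⟨(2,1)⟩| = 6, so |H| is a multiple of lcm(6, 6) = 6 and divides |G| = 24.
Closing under the operation: H = {(0,0), (0,1), (0,2), (0,3), (0,4), (0,5), (2,0), (2,1), (2,2), (2,3), (2,4), (2,5)}, so |H| = 12.

12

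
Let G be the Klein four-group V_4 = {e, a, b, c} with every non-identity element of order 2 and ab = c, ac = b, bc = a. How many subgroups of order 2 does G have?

|G| = 4 and 2 | 4, so subgroups of order 2 are possible by Lagrange.
The subgroups of order 2 are: {e, a}; {e, b}; {e, c}.
So G has 3 subgroups of order 2.

3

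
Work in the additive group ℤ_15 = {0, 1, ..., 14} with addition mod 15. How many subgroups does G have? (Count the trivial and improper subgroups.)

4

A cyclic group of order 15 has exactly one subgroup for each divisor of 15.
Divisors of 15: 1, 3, 5, 15.
So ℤ_15 has 4 subgroups.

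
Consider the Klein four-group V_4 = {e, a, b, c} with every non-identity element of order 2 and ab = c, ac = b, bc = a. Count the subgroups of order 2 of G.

3

|G| = 4 and 2 | 4, so subgroups of order 2 are possible by Lagrange.
The subgroups of order 2 are: {e, a}; {e, b}; {e, c}.
So G has 3 subgroups of order 2.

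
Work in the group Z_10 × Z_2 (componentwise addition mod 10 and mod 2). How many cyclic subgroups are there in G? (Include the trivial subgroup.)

Group the elements of G by the cyclic subgroup they generate; each cyclic subgroup of order d accounts for φ(d) elements.
Cyclic subgroups by order — order 1: 1; order 2: 3; order 5: 1; order 10: 3.
Total: 8.

8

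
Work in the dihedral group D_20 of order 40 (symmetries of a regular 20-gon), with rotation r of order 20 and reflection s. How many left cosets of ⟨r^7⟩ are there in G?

2

|⟨r^7⟩| = 20 and |G| = 40.
By Lagrange, [G : H] = |G|/|H| = 40/20 = 2.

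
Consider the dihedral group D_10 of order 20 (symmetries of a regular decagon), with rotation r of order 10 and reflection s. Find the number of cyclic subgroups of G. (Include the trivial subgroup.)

Each element a generates a cyclic subgroup ⟨a⟩; distinct elements may generate the same one (a cyclic group of order d has φ(d) generators).
Cyclic subgroups by order — order 1: 1; order 2: 11; order 5: 1; order 10: 1.
Total: 14.

14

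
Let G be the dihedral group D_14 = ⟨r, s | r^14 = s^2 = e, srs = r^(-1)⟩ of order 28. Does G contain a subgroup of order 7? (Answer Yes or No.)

Yes

7 | 28. A subgroup of order 7 is {e, r^2, r^4, r^6, r^8, r^10, r^12}.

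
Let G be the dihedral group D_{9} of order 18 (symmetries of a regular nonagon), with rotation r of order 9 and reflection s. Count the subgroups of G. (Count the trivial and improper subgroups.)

16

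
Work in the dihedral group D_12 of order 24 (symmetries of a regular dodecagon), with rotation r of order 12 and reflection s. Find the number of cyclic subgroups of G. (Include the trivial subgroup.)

Each element a generates a cyclic subgroup ⟨a⟩; distinct elements may generate the same one (a cyclic group of order d has φ(d) generators).
Cyclic subgroups by order — order 1: 1; order 2: 13; order 3: 1; order 4: 1; order 6: 1; order 12: 1.
Total: 18.

18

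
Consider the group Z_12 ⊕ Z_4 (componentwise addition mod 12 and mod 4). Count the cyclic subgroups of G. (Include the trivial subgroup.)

20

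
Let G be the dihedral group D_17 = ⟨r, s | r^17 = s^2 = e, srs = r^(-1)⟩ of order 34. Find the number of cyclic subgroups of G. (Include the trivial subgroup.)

Each element a generates a cyclic subgroup ⟨a⟩; distinct elements may generate the same one (a cyclic group of order d has φ(d) generators).
Cyclic subgroups by order — order 1: 1; order 2: 17; order 17: 1.
Total: 19.

19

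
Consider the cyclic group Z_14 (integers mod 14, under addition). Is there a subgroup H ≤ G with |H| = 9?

9 does not divide |G| = 14, so by Lagrange no subgroup of order 9 exists.

No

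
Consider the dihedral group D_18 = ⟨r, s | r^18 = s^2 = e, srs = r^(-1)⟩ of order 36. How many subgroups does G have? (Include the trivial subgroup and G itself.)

45

|G| = 36, so by Lagrange every subgroup order divides 36. Divisors: 1, 2, 3, 4, 6, 9, 12, 18, 36.
Subgroups by order — order 1: 1; order 2: 19; order 3: 1; order 4: 9; order 6: 7; order 9: 1; order 12: 3; order 18: 3; order 36: 1.
Total: 1 + 19 + 1 + 9 + 7 + 1 + 3 + 3 + 1 = 45.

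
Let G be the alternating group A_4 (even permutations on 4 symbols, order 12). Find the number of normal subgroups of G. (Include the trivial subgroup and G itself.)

G has 10 subgroups. Checking conjugation-invariance by order — order 1: 1/1 normal; order 2: 0/3 normal; order 3: 0/4 normal; order 4: 1/1 normal; order 12: 1/1 normal.
Total normal subgroups: 3.

3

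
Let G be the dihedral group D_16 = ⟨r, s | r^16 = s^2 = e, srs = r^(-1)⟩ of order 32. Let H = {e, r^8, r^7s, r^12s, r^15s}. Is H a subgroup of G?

No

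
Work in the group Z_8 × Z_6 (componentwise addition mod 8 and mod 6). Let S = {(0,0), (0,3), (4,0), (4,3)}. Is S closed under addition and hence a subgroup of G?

|S| = 4 divides |G| = 48, consistent with Lagrange.
S contains the identity, every element's inverse is in S, and S is closed under +: it is a subgroup.

Yes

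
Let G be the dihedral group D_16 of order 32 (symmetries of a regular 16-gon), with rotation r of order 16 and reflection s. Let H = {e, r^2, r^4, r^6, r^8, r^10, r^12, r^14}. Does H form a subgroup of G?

Yes

|H| = 8 divides |G| = 32, consistent with Lagrange.
H contains the identity, every element's inverse is in H, and H is closed under ·: it is a subgroup.
In fact H = ⟨r^2⟩.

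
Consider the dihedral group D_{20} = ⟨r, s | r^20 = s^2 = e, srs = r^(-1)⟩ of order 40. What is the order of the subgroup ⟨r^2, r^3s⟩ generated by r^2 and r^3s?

|⟨r^2⟩| = 10 and |⟨r^3s⟩| = 2, so |H| is a multiple of lcm(10, 2) = 10 and divides |G| = 40.
Closing under the operation: H = {e, r^2, r^4, r^6, r^8, r^10, r^12, r^14, r^16, r^18, rs, r^3s, r^5s, r^7s, r^9s, r^11s, r^13s, r^15s, r^17s, r^19s}, so |H| = 20.

20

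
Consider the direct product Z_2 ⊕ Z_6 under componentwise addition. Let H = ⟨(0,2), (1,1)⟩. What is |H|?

6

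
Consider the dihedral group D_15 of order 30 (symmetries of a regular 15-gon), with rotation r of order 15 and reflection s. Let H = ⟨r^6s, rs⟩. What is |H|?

6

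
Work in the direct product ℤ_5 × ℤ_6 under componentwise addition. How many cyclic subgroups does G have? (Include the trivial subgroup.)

8

A cyclic subgroup of order d is generated by each of its φ(d) elements of order d, so the cyclic subgroups of order d number (#elements of order d)/φ(d).
Cyclic subgroups by order — order 1: 1; order 2: 1; order 3: 1; order 5: 1; order 6: 1; order 10: 1; order 15: 1; order 30: 1.
Total: 8.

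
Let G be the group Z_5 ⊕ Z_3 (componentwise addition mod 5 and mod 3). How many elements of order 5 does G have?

An element (a,b) has order lcm(ord(a), ord(b)); count pairs with lcm equal to 5.
Enumerating gives 4 such elements.

4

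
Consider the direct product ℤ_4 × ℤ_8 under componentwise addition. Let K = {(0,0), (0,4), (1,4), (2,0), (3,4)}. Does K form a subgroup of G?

No

|K| = 5 does not divide |G| = 32, so by Lagrange K is not a subgroup.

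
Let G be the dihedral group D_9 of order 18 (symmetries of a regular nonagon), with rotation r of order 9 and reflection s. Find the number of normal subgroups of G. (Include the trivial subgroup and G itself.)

4

G has 16 subgroups. Checking conjugation-invariance by order — order 1: 1/1 normal; order 2: 0/9 normal; order 3: 1/1 normal; order 6: 0/3 normal; order 9: 1/1 normal; order 18: 1/1 normal.
Total normal subgroups: 4.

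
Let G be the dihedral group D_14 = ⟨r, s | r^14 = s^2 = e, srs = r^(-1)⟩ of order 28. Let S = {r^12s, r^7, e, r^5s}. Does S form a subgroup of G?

Yes

|S| = 4 divides |G| = 28, consistent with Lagrange.
S contains the identity, every element's inverse is in S, and S is closed under ·: it is a subgroup.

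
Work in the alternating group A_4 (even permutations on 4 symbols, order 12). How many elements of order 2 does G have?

3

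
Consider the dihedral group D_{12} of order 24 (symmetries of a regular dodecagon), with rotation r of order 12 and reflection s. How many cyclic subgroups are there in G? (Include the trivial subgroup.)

18

Each element a generates a cyclic subgroup ⟨a⟩; distinct elements may generate the same one (a cyclic group of order d has φ(d) generators).
Cyclic subgroups by order — order 1: 1; order 2: 13; order 3: 1; order 4: 1; order 6: 1; order 12: 1.
Total: 18.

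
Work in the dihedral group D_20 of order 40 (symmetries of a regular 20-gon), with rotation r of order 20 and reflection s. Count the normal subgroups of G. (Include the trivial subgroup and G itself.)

G has 48 subgroups. Checking conjugation-invariance by order — order 1: 1/1 normal; order 2: 1/21 normal; order 4: 1/11 normal; order 5: 1/1 normal; order 8: 0/5 normal; order 10: 1/5 normal; order 20: 3/3 normal; order 40: 1/1 normal.
Total normal subgroups: 9.

9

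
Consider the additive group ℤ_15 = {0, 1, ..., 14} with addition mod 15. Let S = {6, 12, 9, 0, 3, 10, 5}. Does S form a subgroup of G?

|S| = 7 does not divide |G| = 15, so by Lagrange S is not a subgroup.

No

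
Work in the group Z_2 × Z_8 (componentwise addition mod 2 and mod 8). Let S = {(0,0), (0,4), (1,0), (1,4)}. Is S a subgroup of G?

Yes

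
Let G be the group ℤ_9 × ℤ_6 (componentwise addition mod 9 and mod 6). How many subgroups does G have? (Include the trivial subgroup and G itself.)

20

|G| = 54, so by Lagrange every subgroup order divides 54. Divisors: 1, 2, 3, 6, 9, 18, 27, 54.
Subgroups by order — order 1: 1; order 2: 1; order 3: 4; order 6: 4; order 9: 4; order 18: 4; order 27: 1; order 54: 1.
Total: 1 + 1 + 4 + 4 + 4 + 4 + 1 + 1 = 20.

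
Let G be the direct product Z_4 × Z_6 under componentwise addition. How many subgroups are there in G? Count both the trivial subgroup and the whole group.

|G| = 24, so by Lagrange every subgroup order divides 24. Divisors: 1, 2, 3, 4, 6, 8, 12, 24.
Subgroups by order — order 1: 1; order 2: 3; order 3: 1; order 4: 3; order 6: 3; order 8: 1; order 12: 3; order 24: 1.
Total: 1 + 3 + 1 + 3 + 3 + 1 + 3 + 1 = 16.

16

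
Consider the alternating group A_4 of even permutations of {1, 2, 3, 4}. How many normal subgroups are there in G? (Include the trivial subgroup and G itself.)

G has 10 subgroups. Checking conjugation-invariance by order — order 1: 1/1 normal; order 2: 0/3 normal; order 3: 0/4 normal; order 4: 1/1 normal; order 12: 1/1 normal.
Total normal subgroups: 3.

3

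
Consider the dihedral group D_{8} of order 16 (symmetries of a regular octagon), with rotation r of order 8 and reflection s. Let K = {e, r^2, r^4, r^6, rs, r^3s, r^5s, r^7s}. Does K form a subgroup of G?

|K| = 8 divides |G| = 16, consistent with Lagrange.
K contains the identity, every element's inverse is in K, and K is closed under ·: it is a subgroup.

Yes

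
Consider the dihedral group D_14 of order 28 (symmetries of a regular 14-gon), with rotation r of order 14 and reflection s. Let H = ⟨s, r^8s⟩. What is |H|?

|⟨s⟩| = 2 and |⟨r^8s⟩| = 2, so |H| is a multiple of lcm(2, 2) = 2 and divides |G| = 28.
Closing under the operation: H = {e, r^2, r^4, r^6, r^8, r^10, r^12, s, r^2s, r^4s, r^6s, r^8s, r^10s, r^12s}, so |H| = 14.

14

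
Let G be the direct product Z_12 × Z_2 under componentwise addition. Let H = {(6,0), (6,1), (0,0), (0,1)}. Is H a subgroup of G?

Yes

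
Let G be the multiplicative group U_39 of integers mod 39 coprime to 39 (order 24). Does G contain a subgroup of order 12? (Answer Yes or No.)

12 | 24. A subgroup of order 12 is {1, 2, 4, 5, 8, 10, 11, 16, 20, 22, 25, 32}.

Yes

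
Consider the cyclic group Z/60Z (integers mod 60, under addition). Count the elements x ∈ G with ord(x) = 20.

8

In a cyclic group of order 60, the number of elements of order d (for d | 60) is φ(d).
φ(20) = 8.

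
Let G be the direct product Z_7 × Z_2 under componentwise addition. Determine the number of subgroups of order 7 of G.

1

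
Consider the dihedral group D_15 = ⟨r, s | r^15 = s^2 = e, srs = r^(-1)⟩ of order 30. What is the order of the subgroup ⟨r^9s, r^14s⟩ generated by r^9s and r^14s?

6

|⟨r^9s⟩| = 2 and |⟨r^14s⟩| = 2, so |H| is a multiple of lcm(2, 2) = 2 and divides |G| = 30.
Closing under the operation: H = {e, r^5, r^10, r^4s, r^9s, r^14s}, so |H| = 6.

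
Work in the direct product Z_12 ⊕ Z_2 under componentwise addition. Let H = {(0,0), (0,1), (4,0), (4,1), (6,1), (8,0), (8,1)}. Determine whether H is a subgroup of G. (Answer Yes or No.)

No

|H| = 7 does not divide |G| = 24, so by Lagrange H is not a subgroup.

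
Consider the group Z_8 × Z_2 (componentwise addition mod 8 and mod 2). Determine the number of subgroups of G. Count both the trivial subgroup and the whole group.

11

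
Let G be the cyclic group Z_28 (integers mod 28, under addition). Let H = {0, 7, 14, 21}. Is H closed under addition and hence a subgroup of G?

|H| = 4 divides |G| = 28, consistent with Lagrange.
H contains the identity, every element's inverse is in H, and H is closed under +: it is a subgroup.
In fact H = ⟨21⟩.

Yes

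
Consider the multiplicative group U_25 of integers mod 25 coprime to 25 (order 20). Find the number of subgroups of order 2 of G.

1

|G| = 20 and 2 | 20, so subgroups of order 2 are possible by Lagrange.
The subgroups of order 2 are: {1, 24}.
So G has 1 subgroup of order 2.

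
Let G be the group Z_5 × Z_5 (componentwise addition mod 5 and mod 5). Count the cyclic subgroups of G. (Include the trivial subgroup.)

A cyclic subgroup of order d is generated by each of its φ(d) elements of order d, so the cyclic subgroups of order d number (#elements of order d)/φ(d).
Cyclic subgroups by order — order 1: 1; order 5: 6.
Total: 7.

7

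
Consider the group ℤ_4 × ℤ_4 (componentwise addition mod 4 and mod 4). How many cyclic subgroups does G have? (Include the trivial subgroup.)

10

Each element a generates a cyclic subgroup ⟨a⟩; distinct elements may generate the same one (a cyclic group of order d has φ(d) generators).
Cyclic subgroups by order — order 1: 1; order 2: 3; order 4: 6.
Total: 10.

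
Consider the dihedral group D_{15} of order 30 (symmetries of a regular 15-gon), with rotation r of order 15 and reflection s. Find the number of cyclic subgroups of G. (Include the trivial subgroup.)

Each element a generates a cyclic subgroup ⟨a⟩; distinct elements may generate the same one (a cyclic group of order d has φ(d) generators).
Cyclic subgroups by order — order 1: 1; order 2: 15; order 3: 1; order 5: 1; order 15: 1.
Total: 19.

19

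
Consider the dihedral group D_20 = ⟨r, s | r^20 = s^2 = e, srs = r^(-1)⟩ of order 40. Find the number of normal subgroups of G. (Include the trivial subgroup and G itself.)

9

G has 48 subgroups. Checking conjugation-invariance by order — order 1: 1/1 normal; order 2: 1/21 normal; order 4: 1/11 normal; order 5: 1/1 normal; order 8: 0/5 normal; order 10: 1/5 normal; order 20: 3/3 normal; order 40: 1/1 normal.
Total normal subgroups: 9.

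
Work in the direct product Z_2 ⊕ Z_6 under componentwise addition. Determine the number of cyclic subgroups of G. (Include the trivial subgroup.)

8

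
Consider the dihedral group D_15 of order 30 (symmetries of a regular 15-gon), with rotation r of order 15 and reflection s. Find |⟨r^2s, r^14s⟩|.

|⟨r^2s⟩| = 2 and |⟨r^14s⟩| = 2, so |H| is a multiple of lcm(2, 2) = 2 and divides |G| = 30.
Closing under the operation: H = {e, r^3, r^6, r^9, r^12, r^2s, r^5s, r^8s, r^11s, r^14s}, so |H| = 10.

10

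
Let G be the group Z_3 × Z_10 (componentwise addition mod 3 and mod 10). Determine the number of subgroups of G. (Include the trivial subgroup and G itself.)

8

|G| = 30, so by Lagrange every subgroup order divides 30. Divisors: 1, 2, 3, 5, 6, 10, 15, 30.
Subgroups by order — order 1: 1; order 2: 1; order 3: 1; order 5: 1; order 6: 1; order 10: 1; order 15: 1; order 30: 1.
Total: 1 + 1 + 1 + 1 + 1 + 1 + 1 + 1 = 8.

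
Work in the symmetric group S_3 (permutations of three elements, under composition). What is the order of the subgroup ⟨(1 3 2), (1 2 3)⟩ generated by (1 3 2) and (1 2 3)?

3

|⟨(1 3 2)⟩| = 3 and |⟨(1 2 3)⟩| = 3, so |H| is a multiple of lcm(3, 3) = 3 and divides |G| = 6.
Closing under the operation: H = {e, (1 2 3), (1 3 2)}, so |H| = 3.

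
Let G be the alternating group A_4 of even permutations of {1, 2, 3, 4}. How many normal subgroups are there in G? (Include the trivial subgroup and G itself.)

3

G has 10 subgroups. Checking conjugation-invariance by order — order 1: 1/1 normal; order 2: 0/3 normal; order 3: 0/4 normal; order 4: 1/1 normal; order 12: 1/1 normal.
Total normal subgroups: 3.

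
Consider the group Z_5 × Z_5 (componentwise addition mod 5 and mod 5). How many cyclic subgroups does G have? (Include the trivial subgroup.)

Each element a generates a cyclic subgroup ⟨a⟩; distinct elements may generate the same one (a cyclic group of order d has φ(d) generators).
Cyclic subgroups by order — order 1: 1; order 5: 6.
Total: 7.

7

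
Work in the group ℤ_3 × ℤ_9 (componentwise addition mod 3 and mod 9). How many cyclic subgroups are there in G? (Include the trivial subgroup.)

Group the elements of G by the cyclic subgroup they generate; each cyclic subgroup of order d accounts for φ(d) elements.
Cyclic subgroups by order — order 1: 1; order 3: 4; order 9: 3.
Total: 8.

8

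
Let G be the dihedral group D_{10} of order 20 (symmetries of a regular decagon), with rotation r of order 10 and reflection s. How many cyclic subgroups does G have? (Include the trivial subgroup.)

14

A cyclic subgroup of order d is generated by each of its φ(d) elements of order d, so the cyclic subgroups of order d number (#elements of order d)/φ(d).
Cyclic subgroups by order — order 1: 1; order 2: 11; order 5: 1; order 10: 1.
Total: 14.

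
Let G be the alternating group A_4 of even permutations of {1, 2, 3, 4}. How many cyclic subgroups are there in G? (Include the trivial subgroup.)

Each element a generates a cyclic subgroup ⟨a⟩; distinct elements may generate the same one (a cyclic group of order d has φ(d) generators).
Cyclic subgroups by order — order 1: 1; order 2: 3; order 3: 4.
Total: 8.

8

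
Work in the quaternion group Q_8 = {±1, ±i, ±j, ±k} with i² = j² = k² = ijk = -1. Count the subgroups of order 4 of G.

|G| = 8 and 4 | 8, so subgroups of order 4 are possible by Lagrange.
The subgroups of order 4 are: {1, -1, i, -i}; {1, -1, j, -j}; {1, -1, k, -k}.
So G has 3 subgroups of order 4.

3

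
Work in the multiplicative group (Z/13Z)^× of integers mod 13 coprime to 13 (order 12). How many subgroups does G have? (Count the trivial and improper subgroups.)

6

|G| = 12, so by Lagrange every subgroup order divides 12. Divisors: 1, 2, 3, 4, 6, 12.
Subgroups by order — order 1: 1; order 2: 1; order 3: 1; order 4: 1; order 6: 1; order 12: 1.
Total: 1 + 1 + 1 + 1 + 1 + 1 = 6.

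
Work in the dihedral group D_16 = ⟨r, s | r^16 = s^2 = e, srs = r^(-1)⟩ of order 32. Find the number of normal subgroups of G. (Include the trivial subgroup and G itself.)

8

G has 36 subgroups. Checking conjugation-invariance by order — order 1: 1/1 normal; order 2: 1/17 normal; order 4: 1/9 normal; order 8: 1/5 normal; order 16: 3/3 normal; order 32: 1/1 normal.
Total normal subgroups: 8.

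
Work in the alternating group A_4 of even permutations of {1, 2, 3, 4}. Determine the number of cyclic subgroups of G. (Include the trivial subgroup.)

8

A cyclic subgroup of order d is generated by each of its φ(d) elements of order d, so the cyclic subgroups of order d number (#elements of order d)/φ(d).
Cyclic subgroups by order — order 1: 1; order 2: 3; order 3: 4.
Total: 8.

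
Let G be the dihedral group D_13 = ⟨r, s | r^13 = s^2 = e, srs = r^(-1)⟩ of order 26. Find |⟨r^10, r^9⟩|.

13

|⟨r^10⟩| = 13 and |⟨r^9⟩| = 13, so |H| is a multiple of lcm(13, 13) = 13 and divides |G| = 26.
Closing under the operation: H = {e, r, r^2, r^3, r^4, r^5, r^6, r^7, r^8, r^9, r^10, r^11, r^12}, so |H| = 13.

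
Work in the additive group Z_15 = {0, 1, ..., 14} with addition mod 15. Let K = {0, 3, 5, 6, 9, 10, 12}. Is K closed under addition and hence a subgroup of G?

No

|K| = 7 does not divide |G| = 15, so by Lagrange K is not a subgroup.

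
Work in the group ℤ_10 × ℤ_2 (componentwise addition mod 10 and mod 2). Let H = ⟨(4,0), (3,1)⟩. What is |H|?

|⟨(4,0)⟩| = 5 and |⟨(3,1)⟩| = 10, so |H| is a multiple of lcm(5, 10) = 10 and divides |G| = 20.
Closing under the operation: H = {(0,0), (1,1), (2,0), (3,1), (4,0), (5,1), (6,0), (7,1), (8,0), (9,1)}, so |H| = 10.

10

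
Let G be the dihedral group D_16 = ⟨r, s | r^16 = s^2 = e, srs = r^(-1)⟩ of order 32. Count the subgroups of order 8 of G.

|G| = 32 and 8 | 32, so subgroups of order 8 are possible by Lagrange.
The subgroups of order 8 are: {e, r^2, r^4, r^6, r^8, r^10, r^12, r^14}; {e, r^4, r^8, r^12, r^2s, r^6s, r^10s, r^14s}; {e, r^4, r^8, r^12, r^3s, r^7s, r^11s, r^15s}; {e, r^4, r^8, r^12, s, r^4s, r^8s, r^12s}; … (5 in all).
So G has 5 subgroups of order 8.

5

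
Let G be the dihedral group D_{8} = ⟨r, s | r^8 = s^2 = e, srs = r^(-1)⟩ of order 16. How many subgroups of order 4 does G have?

5

|G| = 16 and 4 | 16, so subgroups of order 4 are possible by Lagrange.
The subgroups of order 4 are: {e, r^2, r^4, r^6}; {e, r^4, r^2s, r^6s}; {e, r^4, r^3s, r^7s}; {e, r^4, s, r^4s}; … (5 in all).
So G has 5 subgroups of order 4.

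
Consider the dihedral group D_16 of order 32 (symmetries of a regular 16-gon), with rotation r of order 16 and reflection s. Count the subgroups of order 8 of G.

5

|G| = 32 and 8 | 32, so subgroups of order 8 are possible by Lagrange.
The subgroups of order 8 are: {e, r^2, r^4, r^6, r^8, r^10, r^12, r^14}; {e, r^4, r^8, r^12, r^2s, r^6s, r^10s, r^14s}; {e, r^4, r^8, r^12, r^3s, r^7s, r^11s, r^15s}; {e, r^4, r^8, r^12, s, r^4s, r^8s, r^12s}; … (5 in all).
So G has 5 subgroups of order 8.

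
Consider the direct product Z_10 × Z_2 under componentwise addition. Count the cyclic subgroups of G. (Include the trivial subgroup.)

A cyclic subgroup of order d is generated by each of its φ(d) elements of order d, so the cyclic subgroups of order d number (#elements of order d)/φ(d).
Cyclic subgroups by order — order 1: 1; order 2: 3; order 5: 1; order 10: 3.
Total: 8.

8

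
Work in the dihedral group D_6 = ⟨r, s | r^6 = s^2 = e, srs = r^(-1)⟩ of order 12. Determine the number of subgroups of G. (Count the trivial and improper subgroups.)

16

|G| = 12, so by Lagrange every subgroup order divides 12. Divisors: 1, 2, 3, 4, 6, 12.
Subgroups by order — order 1: 1; order 2: 7; order 3: 1; order 4: 3; order 6: 3; order 12: 1.
Total: 1 + 7 + 1 + 3 + 3 + 1 = 16.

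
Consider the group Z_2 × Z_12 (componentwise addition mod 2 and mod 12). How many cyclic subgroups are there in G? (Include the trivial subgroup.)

12

Each element a generates a cyclic subgroup ⟨a⟩; distinct elements may generate the same one (a cyclic group of order d has φ(d) generators).
Cyclic subgroups by order — order 1: 1; order 2: 3; order 3: 1; order 4: 2; order 6: 3; order 12: 2.
Total: 12.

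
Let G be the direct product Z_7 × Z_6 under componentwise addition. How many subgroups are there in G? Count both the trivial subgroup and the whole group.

8

|G| = 42, so by Lagrange every subgroup order divides 42. Divisors: 1, 2, 3, 6, 7, 14, 21, 42.
Subgroups by order — order 1: 1; order 2: 1; order 3: 1; order 6: 1; order 7: 1; order 14: 1; order 21: 1; order 42: 1.
Total: 1 + 1 + 1 + 1 + 1 + 1 + 1 + 1 = 8.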